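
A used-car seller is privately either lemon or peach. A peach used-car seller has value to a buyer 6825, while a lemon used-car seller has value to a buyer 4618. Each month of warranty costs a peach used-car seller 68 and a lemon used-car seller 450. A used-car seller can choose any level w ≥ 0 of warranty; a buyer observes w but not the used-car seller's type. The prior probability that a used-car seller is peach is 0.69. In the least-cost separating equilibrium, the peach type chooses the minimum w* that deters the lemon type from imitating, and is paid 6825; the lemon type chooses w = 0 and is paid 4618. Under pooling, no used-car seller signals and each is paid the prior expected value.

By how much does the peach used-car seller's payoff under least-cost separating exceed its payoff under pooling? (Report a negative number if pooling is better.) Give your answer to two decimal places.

Least-cost separating signal: w* solves 4618 = 6825 − 450·w*, so w* = (6825 − 4618)/450 ≈ 4.9044.
Peach type's separating payoff: 6825 − 68 × w* = 6825 − 68 × (6825 − 4618)/450 = 6825 − 150076/450 ≈ 6491.4978.
Pooling payoff: 0.69 × 6825 + 0.31 × 4618 = 6140.83.
Difference: 6491.4978 − 6140.83 = 350.6678, i.e. 350.67 to two decimal places.
The peach type prefers to separate.

350.67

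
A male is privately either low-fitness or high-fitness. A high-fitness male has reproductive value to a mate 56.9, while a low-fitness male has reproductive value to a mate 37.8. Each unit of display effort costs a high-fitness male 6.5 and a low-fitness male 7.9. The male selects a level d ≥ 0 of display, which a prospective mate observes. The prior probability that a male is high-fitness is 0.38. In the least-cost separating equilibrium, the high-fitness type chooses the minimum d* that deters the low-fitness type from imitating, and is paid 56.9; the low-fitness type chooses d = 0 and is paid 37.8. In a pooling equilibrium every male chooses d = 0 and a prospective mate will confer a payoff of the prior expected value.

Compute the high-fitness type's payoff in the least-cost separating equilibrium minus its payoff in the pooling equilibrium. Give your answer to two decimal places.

Least-cost separating signal: d* solves 37.8 = 56.9 − 7.9·d*, so d* = (56.9 − 37.8)/7.9 ≈ 2.4177.
High-fitness type's separating payoff: 56.9 − 6.5 × d* = 56.9 − 6.5 × (56.9 − 37.8)/7.9 = 56.9 − 124.15/7.9 ≈ 41.1848.
Pooling payoff: 0.38 × 56.9 + 0.62 × 37.8 = 45.058.
Difference: 41.1848 − 45.058 = -3.8732, i.e. -3.87 to two decimal places.
The high-fitness type would prefer the pooling outcome.

-3.87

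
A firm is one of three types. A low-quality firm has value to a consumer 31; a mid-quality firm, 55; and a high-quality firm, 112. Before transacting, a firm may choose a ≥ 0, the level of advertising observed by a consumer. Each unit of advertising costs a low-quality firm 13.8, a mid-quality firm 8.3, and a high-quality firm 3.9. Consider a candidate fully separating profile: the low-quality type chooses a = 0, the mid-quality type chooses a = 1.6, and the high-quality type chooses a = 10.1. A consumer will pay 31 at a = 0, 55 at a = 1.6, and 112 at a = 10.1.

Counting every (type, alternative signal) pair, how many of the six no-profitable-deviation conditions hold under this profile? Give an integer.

5

High-quality (own payoff 112 − 3.9×10.1 = 72.61): to a=0 gives 31 → no gain ✓; to a=1.6 gives 55 − 3.9×1.6 = 48.76 → no gain ✓.
Mid-quality (own payoff 55 − 8.3×1.6 = 41.72): to a=0 gives 31 → no gain ✓; to a=10.1 gives 112 − 8.3×10.1 = 28.17 → no gain ✓.
Low-quality (own payoff 31): to a=1.6 gives 55 − 13.8×1.6 = 32.92 → profitable ✗; to a=10.1 gives 112 − 13.8×10.1 = -27.38 → no gain ✓.
5 of the 6 constraints hold; not an equilibrium.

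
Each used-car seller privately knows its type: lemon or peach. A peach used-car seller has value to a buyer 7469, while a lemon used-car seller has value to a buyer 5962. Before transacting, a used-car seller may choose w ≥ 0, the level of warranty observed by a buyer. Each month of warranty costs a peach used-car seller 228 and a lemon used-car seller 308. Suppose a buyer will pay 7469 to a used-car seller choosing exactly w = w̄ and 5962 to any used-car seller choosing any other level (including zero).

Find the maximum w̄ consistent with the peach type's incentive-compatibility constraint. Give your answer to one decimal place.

6.6

Choosing w̄ yields the peach type 7469 − 228·w̄; choosing zero yields 5962.
The peach type is indifferent at 7469 − 228·w̄ = 5962, i.e. w̄ = (7469 − 5962) / 228 ≈ 6.6.
For any w̄ above 6.6 the peach type would rather pool at zero, so separation collapses.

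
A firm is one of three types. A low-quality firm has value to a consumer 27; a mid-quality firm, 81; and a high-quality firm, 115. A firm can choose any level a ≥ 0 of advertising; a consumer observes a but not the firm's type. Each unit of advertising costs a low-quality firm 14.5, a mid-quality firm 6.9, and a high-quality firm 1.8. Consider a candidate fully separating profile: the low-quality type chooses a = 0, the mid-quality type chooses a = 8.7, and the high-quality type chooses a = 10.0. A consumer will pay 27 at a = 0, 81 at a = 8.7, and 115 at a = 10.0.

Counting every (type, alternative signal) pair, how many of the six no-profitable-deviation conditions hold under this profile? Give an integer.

Mid-quality (own payoff 81 − 6.9×8.7 = 20.97): to a=0 gives 27 → profitable ✗; to a=10.0 gives 115 − 6.9×10.0 = 46 → profitable ✗.
High-quality (own payoff 115 − 1.8×10.0 = 97): to a=0 gives 27 → no gain ✓; to a=8.7 gives 81 − 1.8×8.7 = 65.34 → no gain ✓.
Low-quality (own payoff 27): to a=8.7 gives 81 − 14.5×8.7 = -45.15 → no gain ✓; to a=10.0 gives 115 − 14.5×10.0 = -30 → no gain ✓.
4 of the 6 constraints hold; not an equilibrium.

4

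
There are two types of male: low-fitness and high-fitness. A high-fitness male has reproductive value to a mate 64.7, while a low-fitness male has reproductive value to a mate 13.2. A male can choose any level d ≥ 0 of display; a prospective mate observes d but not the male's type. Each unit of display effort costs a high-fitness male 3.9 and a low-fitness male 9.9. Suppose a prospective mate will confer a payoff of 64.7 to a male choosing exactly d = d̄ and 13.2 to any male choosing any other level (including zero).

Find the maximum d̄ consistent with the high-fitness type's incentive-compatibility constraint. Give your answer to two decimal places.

13.21

Choosing d̄ yields the high-fitness type 64.7 − 3.9·d̄; choosing zero yields 13.2.
The high-fitness type is indifferent at 64.7 − 3.9·d̄ = 13.2, i.e. d̄ = (64.7 − 13.2) / 3.9 ≈ 13.21.
For any d̄ above 13.21 the high-fitness type would rather pool at zero, so separation collapses.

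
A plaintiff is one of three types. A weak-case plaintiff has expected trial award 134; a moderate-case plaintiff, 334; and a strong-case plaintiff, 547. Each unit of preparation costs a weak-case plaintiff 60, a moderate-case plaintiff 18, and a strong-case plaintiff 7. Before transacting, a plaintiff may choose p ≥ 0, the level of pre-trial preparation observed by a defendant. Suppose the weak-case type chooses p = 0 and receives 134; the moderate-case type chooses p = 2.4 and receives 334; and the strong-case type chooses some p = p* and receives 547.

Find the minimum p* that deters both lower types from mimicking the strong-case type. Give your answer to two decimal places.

14.23

Moderate-case type (on-path payoff 334 − 18×2.4 = 290.8) won't mimic when 290.8 ≥ 547 − 18·p*, i.e. p* ≥ 14.23.
Weak-case type (on-path payoff 134) won't mimic when 134 ≥ 547 − 60·p*, i.e. p* ≥ 6.88.
Both must hold, so p* = max(6.88, 14.23) = 14.23. The moderate-case type's constraint binds.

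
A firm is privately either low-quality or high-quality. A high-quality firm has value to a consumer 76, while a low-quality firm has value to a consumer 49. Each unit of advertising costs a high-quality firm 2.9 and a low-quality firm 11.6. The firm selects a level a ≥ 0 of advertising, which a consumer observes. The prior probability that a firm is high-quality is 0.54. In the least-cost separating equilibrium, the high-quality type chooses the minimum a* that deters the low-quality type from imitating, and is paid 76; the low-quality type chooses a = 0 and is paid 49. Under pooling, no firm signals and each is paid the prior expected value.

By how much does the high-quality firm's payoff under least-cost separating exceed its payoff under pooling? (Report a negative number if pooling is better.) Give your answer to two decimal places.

5.67

Least-cost separating signal: a* solves 49 = 76 − 11.6·a*, so a* = (76 − 49)/11.6 ≈ 2.3276.
High-quality type's separating payoff: 76 − 2.9 × a* = 76 − 2.9 × (76 − 49)/11.6 = 76 − 78.3/11.6 = 69.25.
Pooling payoff: 0.54 × 76 + 0.46 × 49 = 63.58.
Difference: 69.25 − 63.58 = 5.67.
The high-quality type prefers to separate.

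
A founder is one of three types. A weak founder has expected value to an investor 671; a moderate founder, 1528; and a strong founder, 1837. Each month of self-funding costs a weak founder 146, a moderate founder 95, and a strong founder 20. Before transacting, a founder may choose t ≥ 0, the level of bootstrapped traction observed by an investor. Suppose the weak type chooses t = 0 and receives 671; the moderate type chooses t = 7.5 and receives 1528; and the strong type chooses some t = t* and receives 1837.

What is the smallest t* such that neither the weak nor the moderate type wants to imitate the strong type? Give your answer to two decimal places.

10.75

Weak type (on-path payoff 671) won't mimic when 671 ≥ 1837 − 146·t*, i.e. t* ≥ 7.99.
Moderate type (on-path payoff 1528 − 95×7.5 = 815.5) won't mimic when 815.5 ≥ 1837 − 95·t*, i.e. t* ≥ 10.75.
Both must hold, so t* = max(7.99, 10.75) = 10.75. The moderate type's constraint binds.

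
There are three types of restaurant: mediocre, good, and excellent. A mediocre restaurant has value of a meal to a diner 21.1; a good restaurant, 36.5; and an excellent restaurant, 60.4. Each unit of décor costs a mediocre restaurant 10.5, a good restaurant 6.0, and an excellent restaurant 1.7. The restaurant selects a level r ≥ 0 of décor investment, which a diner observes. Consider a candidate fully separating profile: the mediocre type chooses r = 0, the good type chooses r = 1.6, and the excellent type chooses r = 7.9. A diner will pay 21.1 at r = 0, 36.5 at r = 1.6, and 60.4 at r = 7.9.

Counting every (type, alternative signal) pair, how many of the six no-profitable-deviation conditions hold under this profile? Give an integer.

Mediocre (own payoff 21.1): to r=1.6 gives 36.5 − 10.5×1.6 = 19.7 → no gain ✓; to r=7.9 gives 60.4 − 10.5×7.9 = -22.55 → no gain ✓.
Excellent (own payoff 60.4 − 1.7×7.9 = 46.97): to r=0 gives 21.1 → no gain ✓; to r=1.6 gives 36.5 − 1.7×1.6 = 33.78 → no gain ✓.
Good (own payoff 36.5 − 6.0×1.6 = 26.9): to r=0 gives 21.1 → no gain ✓; to r=7.9 gives 60.4 − 6.0×7.9 = 13 → no gain ✓.
6 of the 6 constraints hold; this profile is a separating equilibrium.

6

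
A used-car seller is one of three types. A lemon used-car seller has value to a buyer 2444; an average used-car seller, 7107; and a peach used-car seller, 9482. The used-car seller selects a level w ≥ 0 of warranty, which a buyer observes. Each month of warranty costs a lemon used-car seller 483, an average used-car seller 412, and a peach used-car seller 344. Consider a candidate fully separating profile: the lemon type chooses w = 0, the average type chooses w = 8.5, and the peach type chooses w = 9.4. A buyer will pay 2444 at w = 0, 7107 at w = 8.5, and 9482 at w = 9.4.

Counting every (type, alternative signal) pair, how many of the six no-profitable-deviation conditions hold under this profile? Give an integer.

3

Peach (own payoff 9482 − 344×9.4 = 6248.4): to w=0 gives 2444 → no gain ✓; to w=8.5 gives 7107 − 344×8.5 = 4183 → no gain ✓.
Average (own payoff 7107 − 412×8.5 = 3605): to w=0 gives 2444 → no gain ✓; to w=9.4 gives 9482 − 412×9.4 = 5609.2 → profitable ✗.
Lemon (own payoff 2444): to w=8.5 gives 7107 − 483×8.5 = 3001.5 → profitable ✗; to w=9.4 gives 9482 − 483×9.4 = 4941.8 → profitable ✗.
3 of the 6 constraints hold; not an equilibrium.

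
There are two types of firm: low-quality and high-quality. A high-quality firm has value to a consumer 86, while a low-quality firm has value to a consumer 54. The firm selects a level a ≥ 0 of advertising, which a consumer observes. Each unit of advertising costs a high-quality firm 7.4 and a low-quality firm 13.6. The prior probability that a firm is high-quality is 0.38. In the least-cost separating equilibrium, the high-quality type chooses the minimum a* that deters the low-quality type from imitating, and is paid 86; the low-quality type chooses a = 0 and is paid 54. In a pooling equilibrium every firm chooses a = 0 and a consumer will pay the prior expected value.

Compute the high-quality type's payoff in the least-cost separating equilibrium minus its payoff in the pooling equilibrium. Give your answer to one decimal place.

2.4

Least-cost separating signal: a* solves 54 = 86 − 13.6·a*, so a* = (86 − 54)/13.6 ≈ 2.3529.
High-quality type's separating payoff: 86 − 7.4 × a* = 86 − 7.4 × (86 − 54)/13.6 = 86 − 236.8/13.6 ≈ 68.588.
Pooling payoff: 0.38 × 86 + 0.62 × 54 = 66.16.
Difference: 68.588 − 66.16 = 2.428, i.e. 2.4 to one decimal place.
The high-quality type prefers to separate.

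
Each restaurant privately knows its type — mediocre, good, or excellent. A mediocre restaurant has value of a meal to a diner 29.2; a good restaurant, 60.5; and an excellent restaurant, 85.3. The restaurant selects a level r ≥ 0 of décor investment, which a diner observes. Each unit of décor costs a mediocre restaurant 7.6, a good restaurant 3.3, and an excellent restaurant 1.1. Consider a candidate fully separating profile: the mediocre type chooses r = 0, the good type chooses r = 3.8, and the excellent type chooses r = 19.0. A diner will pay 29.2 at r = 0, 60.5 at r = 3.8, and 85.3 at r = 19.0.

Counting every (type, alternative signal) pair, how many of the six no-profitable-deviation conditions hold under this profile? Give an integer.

Excellent (own payoff 85.3 − 1.1×19.0 = 64.4): to r=0 gives 29.2 → no gain ✓; to r=3.8 gives 60.5 − 1.1×3.8 = 56.32 → no gain ✓.
Mediocre (own payoff 29.2): to r=3.8 gives 60.5 − 7.6×3.8 = 31.62 → profitable ✗; to r=19.0 gives 85.3 − 7.6×19.0 = -59.1 → no gain ✓.
Good (own payoff 60.5 − 3.3×3.8 = 47.96): to r=0 gives 29.2 → no gain ✓; to r=19.0 gives 85.3 − 3.3×19.0 = 22.6 → no gain ✓.
5 of the 6 constraints hold; not an equilibrium.

5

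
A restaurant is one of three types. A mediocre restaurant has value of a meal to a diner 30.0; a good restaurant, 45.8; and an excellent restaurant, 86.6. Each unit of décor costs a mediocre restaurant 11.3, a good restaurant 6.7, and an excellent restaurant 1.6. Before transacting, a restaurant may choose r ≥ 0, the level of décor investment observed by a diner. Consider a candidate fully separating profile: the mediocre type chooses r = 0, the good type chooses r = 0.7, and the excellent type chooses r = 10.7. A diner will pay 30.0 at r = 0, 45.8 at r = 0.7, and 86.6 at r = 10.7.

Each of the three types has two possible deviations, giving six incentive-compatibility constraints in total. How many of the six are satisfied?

5

Mediocre (own payoff 30.0): to r=0.7 gives 45.8 − 11.3×0.7 = 37.89 → profitable ✗; to r=10.7 gives 86.6 − 11.3×10.7 = -34.31 → no gain ✓.
Good (own payoff 45.8 − 6.7×0.7 = 41.11): to r=0 gives 30.0 → no gain ✓; to r=10.7 gives 86.6 − 6.7×10.7 = 14.91 → no gain ✓.
Excellent (own payoff 86.6 − 1.6×10.7 = 69.48): to r=0 gives 30.0 → no gain ✓; to r=0.7 gives 45.8 − 1.6×0.7 = 44.68 → no gain ✓.
5 of the 6 constraints hold; not an equilibrium.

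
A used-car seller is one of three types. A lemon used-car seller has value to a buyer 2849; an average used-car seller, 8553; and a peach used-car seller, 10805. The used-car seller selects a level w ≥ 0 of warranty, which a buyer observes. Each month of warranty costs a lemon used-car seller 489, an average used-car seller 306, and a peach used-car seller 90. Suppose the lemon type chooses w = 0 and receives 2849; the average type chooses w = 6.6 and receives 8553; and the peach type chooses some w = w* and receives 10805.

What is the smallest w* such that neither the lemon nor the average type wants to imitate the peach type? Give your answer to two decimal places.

Average type (on-path payoff 8553 − 306×6.6 = 6533.4) won't mimic when 6533.4 ≥ 10805 − 306·w*, i.e. w* ≥ 13.96.
Lemon type (on-path payoff 2849) won't mimic when 2849 ≥ 10805 − 489·w*, i.e. w* ≥ 16.27.
Both must hold, so w* = max(16.27, 13.96) = 16.27. The lemon type's constraint binds.

16.27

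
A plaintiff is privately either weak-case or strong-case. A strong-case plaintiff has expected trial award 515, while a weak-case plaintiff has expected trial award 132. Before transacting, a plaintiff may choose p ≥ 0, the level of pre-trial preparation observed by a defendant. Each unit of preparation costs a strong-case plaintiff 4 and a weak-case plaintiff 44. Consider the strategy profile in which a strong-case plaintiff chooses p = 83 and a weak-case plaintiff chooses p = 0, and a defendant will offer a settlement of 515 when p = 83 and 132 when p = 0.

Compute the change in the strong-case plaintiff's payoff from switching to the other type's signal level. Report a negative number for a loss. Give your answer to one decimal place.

Playing p = 83 the strong-case plaintiff receives 515 − 4 × 83 = 183.
Deviating to p = 0 yields 132 instead.
Gain from deviating: 132 − 183 = -51.0.
The gain is negative, so the strong-case type's incentive-compatibility constraint is satisfied.

-51.0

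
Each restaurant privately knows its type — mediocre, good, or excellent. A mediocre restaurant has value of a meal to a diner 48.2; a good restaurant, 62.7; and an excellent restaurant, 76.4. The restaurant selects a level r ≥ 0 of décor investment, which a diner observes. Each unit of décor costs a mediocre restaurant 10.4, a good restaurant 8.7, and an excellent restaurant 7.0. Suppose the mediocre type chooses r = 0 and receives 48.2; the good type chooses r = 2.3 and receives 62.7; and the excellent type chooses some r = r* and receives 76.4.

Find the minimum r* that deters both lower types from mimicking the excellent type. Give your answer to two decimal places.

Mediocre type (on-path payoff 48.2) won't mimic when 48.2 ≥ 76.4 − 10.4·r*, i.e. r* ≥ 2.71.
Good type (on-path payoff 62.7 − 8.7×2.3 = 42.69) won't mimic when 42.69 ≥ 76.4 − 8.7·r*, i.e. r* ≥ 3.87.
Both must hold, so r* = max(2.71, 3.87) = 3.87. The good type's constraint binds.

3.87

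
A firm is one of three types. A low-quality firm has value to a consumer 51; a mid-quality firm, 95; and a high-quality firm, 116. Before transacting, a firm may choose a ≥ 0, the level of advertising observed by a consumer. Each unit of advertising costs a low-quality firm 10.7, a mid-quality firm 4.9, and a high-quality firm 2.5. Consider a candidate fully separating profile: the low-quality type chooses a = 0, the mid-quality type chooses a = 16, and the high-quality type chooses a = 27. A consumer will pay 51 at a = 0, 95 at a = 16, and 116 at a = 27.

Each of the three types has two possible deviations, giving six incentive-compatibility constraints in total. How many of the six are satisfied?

3

Low-quality (own payoff 51): to a=16 gives 95 − 10.7×16 = -76.2 → no gain ✓; to a=27 gives 116 − 10.7×27 = -172.9 → no gain ✓.
High-quality (own payoff 116 − 2.5×27 = 48.5): to a=0 gives 51 → profitable ✗; to a=16 gives 95 − 2.5×16 = 55 → profitable ✗.
Mid-quality (own payoff 95 − 4.9×16 = 16.6): to a=0 gives 51 → profitable ✗; to a=27 gives 116 − 4.9×27 = -16.3 → no gain ✓.
3 of the 6 constraints hold; not an equilibrium.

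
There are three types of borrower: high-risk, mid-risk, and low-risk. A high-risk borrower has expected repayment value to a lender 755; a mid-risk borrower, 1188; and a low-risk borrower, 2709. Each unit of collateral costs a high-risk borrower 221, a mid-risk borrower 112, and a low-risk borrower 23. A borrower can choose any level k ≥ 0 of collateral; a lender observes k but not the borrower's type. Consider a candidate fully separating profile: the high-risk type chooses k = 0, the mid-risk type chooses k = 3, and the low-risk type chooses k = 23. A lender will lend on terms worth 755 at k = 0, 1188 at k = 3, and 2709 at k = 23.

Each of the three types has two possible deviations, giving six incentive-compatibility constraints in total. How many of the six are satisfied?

6

Low-risk (own payoff 2709 − 23×23 = 2180): to k=0 gives 755 → no gain ✓; to k=3 gives 1188 − 23×3 = 1119 → no gain ✓.
Mid-risk (own payoff 1188 − 112×3 = 852): to k=0 gives 755 → no gain ✓; to k=23 gives 2709 − 112×23 = 133 → no gain ✓.
High-risk (own payoff 755): to k=3 gives 1188 − 221×3 = 525 → no gain ✓; to k=23 gives 2709 − 221×23 = -2374 → no gain ✓.
6 of the 6 constraints hold; this profile is a separating equilibrium.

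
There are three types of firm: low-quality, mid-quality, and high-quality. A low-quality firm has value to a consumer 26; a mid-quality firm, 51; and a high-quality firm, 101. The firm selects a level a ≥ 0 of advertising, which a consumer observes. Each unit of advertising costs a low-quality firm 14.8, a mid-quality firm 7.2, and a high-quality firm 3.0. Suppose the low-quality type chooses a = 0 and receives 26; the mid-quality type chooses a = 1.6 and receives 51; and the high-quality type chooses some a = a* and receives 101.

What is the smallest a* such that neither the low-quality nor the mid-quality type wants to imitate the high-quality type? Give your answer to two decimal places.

Low-quality type (on-path payoff 26) won't mimic when 26 ≥ 101 − 14.8·a*, i.e. a* ≥ 5.07.
Mid-quality type (on-path payoff 51 − 7.2×1.6 = 39.48) won't mimic when 39.48 ≥ 101 − 7.2·a*, i.e. a* ≥ 8.54.
Both must hold, so a* = max(5.07, 8.54) = 8.54. The mid-quality type's constraint binds.

8.54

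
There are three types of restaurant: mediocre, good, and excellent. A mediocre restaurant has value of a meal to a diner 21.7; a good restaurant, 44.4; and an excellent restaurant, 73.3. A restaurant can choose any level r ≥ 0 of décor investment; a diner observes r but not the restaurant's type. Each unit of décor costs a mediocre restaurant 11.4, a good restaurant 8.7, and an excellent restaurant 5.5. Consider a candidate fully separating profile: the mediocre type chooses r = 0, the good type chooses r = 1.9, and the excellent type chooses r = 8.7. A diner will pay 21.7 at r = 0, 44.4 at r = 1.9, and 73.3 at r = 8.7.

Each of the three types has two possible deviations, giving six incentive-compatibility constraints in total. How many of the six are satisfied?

4

Mediocre (own payoff 21.7): to r=1.9 gives 44.4 − 11.4×1.9 = 22.74 → profitable ✗; to r=8.7 gives 73.3 − 11.4×8.7 = -25.88 → no gain ✓.
Excellent (own payoff 73.3 − 5.5×8.7 = 25.45): to r=0 gives 21.7 → no gain ✓; to r=1.9 gives 44.4 − 5.5×1.9 = 33.95 → profitable ✗.
Good (own payoff 44.4 − 8.7×1.9 = 27.87): to r=0 gives 21.7 → no gain ✓; to r=8.7 gives 73.3 − 8.7×8.7 = -2.39 → no gain ✓.
4 of the 6 constraints hold; not an equilibrium.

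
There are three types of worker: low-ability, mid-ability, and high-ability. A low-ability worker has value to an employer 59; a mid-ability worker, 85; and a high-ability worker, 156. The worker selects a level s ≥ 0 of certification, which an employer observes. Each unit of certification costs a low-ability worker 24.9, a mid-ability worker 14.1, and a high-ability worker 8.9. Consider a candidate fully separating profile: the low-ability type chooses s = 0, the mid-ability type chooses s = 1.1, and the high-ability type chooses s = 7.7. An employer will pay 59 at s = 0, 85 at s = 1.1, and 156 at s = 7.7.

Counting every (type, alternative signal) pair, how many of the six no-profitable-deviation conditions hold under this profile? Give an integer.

Mid-ability (own payoff 85 − 14.1×1.1 = 69.49): to s=0 gives 59 → no gain ✓; to s=7.7 gives 156 − 14.1×7.7 = 47.43 → no gain ✓.
Low-ability (own payoff 59): to s=1.1 gives 85 − 24.9×1.1 = 57.61 → no gain ✓; to s=7.7 gives 156 − 24.9×7.7 = -35.73 → no gain ✓.
High-ability (own payoff 156 − 8.9×7.7 = 87.47): to s=0 gives 59 → no gain ✓; to s=1.1 gives 85 − 8.9×1.1 = 75.21 → no gain ✓.
6 of the 6 constraints hold; this profile is a separating equilibrium.

6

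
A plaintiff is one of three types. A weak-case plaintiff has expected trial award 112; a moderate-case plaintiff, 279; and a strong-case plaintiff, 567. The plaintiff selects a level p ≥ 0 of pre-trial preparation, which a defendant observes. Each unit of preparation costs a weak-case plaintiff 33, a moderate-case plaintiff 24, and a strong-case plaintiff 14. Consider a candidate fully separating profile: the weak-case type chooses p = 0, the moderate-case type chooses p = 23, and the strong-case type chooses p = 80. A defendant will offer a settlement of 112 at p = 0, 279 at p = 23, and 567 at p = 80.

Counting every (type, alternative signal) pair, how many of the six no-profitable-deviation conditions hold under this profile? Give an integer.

Weak-case (own payoff 112): to p=23 gives 279 − 33×23 = -480 → no gain ✓; to p=80 gives 567 − 33×80 = -2073 → no gain ✓.
Strong-case (own payoff 567 − 14×80 = -553): to p=0 gives 112 → profitable ✗; to p=23 gives 279 − 14×23 = -43 → profitable ✗.
Moderate-case (own payoff 279 − 24×23 = -273): to p=0 gives 112 → profitable ✗; to p=80 gives 567 − 24×80 = -1353 → no gain ✓.
3 of the 6 constraints hold; not an equilibrium.

3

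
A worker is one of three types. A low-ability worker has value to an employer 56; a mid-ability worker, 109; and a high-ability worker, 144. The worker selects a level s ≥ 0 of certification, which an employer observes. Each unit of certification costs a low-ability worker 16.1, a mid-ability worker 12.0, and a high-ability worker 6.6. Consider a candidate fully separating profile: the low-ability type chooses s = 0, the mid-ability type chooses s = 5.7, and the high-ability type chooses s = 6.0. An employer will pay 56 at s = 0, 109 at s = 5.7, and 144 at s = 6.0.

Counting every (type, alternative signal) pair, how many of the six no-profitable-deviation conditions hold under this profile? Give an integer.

4

Low-ability (own payoff 56): to s=5.7 gives 109 − 16.1×5.7 = 17.23 → no gain ✓; to s=6.0 gives 144 − 16.1×6.0 = 47.4 → no gain ✓.
Mid-ability (own payoff 109 − 12.0×5.7 = 40.6): to s=0 gives 56 → profitable ✗; to s=6.0 gives 144 − 12.0×6.0 = 72 → profitable ✗.
High-ability (own payoff 144 − 6.6×6.0 = 104.4): to s=0 gives 56 → no gain ✓; to s=5.7 gives 109 − 6.6×5.7 = 71.38 → no gain ✓.
4 of the 6 constraints hold; not an equilibrium.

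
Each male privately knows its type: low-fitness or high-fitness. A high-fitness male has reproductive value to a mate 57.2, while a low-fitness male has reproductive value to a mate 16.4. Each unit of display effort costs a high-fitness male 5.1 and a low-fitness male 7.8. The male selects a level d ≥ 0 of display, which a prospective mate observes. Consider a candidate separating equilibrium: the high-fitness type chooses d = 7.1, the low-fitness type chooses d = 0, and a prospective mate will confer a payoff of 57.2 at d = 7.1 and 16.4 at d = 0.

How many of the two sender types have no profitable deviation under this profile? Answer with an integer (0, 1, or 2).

High-fitness type: signal → 57.2 − 5.1 × 7.1 = 20.99; deviate to 0 → 16.4. IC holds (20.99 ≥ 16.4).
Low-fitness type: stay at 0 → 16.4; mimic → 57.2 − 7.8 × 7.1 = 1.82. IC holds (16.4 ≥ 1.82).
2 of 2 constraints hold, so this is a separating equilibrium.

2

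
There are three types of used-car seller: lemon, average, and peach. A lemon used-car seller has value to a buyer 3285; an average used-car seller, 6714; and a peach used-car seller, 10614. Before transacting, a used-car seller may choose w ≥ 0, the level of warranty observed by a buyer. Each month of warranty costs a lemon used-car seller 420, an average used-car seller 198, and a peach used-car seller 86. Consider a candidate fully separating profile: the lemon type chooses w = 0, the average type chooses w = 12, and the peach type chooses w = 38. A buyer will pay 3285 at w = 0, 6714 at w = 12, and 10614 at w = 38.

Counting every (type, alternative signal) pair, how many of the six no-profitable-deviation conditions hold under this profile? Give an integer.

6

Peach (own payoff 10614 − 86×38 = 7346): to w=0 gives 3285 → no gain ✓; to w=12 gives 6714 − 86×12 = 5682 → no gain ✓.
Lemon (own payoff 3285): to w=12 gives 6714 − 420×12 = 1674 → no gain ✓; to w=38 gives 10614 − 420×38 = -5346 → no gain ✓.
Average (own payoff 6714 − 198×12 = 4338): to w=0 gives 3285 → no gain ✓; to w=38 gives 10614 − 198×38 = 3090 → no gain ✓.
6 of the 6 constraints hold; this profile is a separating equilibrium.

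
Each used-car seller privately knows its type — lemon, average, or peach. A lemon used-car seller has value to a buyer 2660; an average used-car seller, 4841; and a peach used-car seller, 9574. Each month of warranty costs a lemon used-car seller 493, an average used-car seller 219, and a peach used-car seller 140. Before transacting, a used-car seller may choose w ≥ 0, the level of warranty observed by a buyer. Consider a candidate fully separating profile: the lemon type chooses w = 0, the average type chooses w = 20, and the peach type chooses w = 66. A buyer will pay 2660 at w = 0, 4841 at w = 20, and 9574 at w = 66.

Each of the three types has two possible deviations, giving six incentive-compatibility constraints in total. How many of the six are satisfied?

3

Lemon (own payoff 2660): to w=20 gives 4841 − 493×20 = -5019 → no gain ✓; to w=66 gives 9574 − 493×66 = -22964 → no gain ✓.
Average (own payoff 4841 − 219×20 = 461): to w=0 gives 2660 → profitable ✗; to w=66 gives 9574 − 219×66 = -4880 → no gain ✓.
Peach (own payoff 9574 − 140×66 = 334): to w=0 gives 2660 → profitable ✗; to w=20 gives 4841 − 140×20 = 2041 → profitable ✗.
3 of the 6 constraints hold; not an equilibrium.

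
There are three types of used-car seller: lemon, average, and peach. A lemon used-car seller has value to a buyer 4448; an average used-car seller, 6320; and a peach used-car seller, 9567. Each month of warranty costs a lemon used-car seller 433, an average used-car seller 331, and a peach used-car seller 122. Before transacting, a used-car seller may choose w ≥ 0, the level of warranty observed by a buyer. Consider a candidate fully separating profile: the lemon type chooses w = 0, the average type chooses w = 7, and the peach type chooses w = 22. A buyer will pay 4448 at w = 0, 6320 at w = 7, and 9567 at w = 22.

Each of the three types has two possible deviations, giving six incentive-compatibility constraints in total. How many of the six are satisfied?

Lemon (own payoff 4448): to w=7 gives 6320 − 433×7 = 3289 → no gain ✓; to w=22 gives 9567 − 433×22 = 41 → no gain ✓.
Peach (own payoff 9567 − 122×22 = 6883): to w=0 gives 4448 → no gain ✓; to w=7 gives 6320 − 122×7 = 5466 → no gain ✓.
Average (own payoff 6320 − 331×7 = 4003): to w=0 gives 4448 → profitable ✗; to w=22 gives 9567 − 331×22 = 2285 → no gain ✓.
5 of the 6 constraints hold; not an equilibrium.

5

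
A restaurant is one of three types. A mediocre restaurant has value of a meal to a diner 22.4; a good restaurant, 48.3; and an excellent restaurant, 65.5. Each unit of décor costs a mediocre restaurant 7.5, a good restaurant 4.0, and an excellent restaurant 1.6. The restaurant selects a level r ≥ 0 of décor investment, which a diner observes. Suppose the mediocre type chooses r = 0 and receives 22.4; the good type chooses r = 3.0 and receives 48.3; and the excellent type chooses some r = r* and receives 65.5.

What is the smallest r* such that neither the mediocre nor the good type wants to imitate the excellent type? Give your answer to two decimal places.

7.30

Good type (on-path payoff 48.3 − 4.0×3.0 = 36.3) won't mimic when 36.3 ≥ 65.5 − 4.0·r*, i.e. r* ≥ 7.30.
Mediocre type (on-path payoff 22.4) won't mimic when 22.4 ≥ 65.5 − 7.5·r*, i.e. r* ≥ 5.75.
Both must hold, so r* = max(5.75, 7.30) = 7.30. The good type's constraint binds.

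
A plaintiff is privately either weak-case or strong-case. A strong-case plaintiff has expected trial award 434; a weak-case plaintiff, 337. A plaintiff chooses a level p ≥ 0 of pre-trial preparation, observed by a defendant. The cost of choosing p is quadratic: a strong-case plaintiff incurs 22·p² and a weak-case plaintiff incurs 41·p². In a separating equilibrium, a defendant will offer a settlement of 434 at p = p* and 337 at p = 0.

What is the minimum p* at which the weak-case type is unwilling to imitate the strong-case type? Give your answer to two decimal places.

The weak-case type at p = 0 receives 337; imitating at p* yields 434 − 41·p*².
Indifference: 337 = 434 − 41·p*², so p*² = (434 − 337) / 41 ≈ 2.3659.
p* = √2.3659 ≈ 1.54.

1.54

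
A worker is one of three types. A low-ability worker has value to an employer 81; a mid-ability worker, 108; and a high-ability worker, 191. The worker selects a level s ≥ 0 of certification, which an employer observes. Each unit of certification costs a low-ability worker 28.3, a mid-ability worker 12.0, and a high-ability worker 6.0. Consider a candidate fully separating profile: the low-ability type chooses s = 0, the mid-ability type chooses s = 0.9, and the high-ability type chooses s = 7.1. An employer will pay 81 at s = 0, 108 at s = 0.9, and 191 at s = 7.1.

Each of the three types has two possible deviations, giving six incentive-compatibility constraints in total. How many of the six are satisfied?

4

High-ability (own payoff 191 − 6.0×7.1 = 148.4): to s=0 gives 81 → no gain ✓; to s=0.9 gives 108 − 6.0×0.9 = 102.6 → no gain ✓.
Low-ability (own payoff 81): to s=0.9 gives 108 − 28.3×0.9 = 82.53 → profitable ✗; to s=7.1 gives 191 − 28.3×7.1 = -9.93 → no gain ✓.
Mid-ability (own payoff 108 − 12.0×0.9 = 97.2): to s=0 gives 81 → no gain ✓; to s=7.1 gives 191 − 12.0×7.1 = 105.8 → profitable ✗.
4 of the 6 constraints hold; not an equilibrium.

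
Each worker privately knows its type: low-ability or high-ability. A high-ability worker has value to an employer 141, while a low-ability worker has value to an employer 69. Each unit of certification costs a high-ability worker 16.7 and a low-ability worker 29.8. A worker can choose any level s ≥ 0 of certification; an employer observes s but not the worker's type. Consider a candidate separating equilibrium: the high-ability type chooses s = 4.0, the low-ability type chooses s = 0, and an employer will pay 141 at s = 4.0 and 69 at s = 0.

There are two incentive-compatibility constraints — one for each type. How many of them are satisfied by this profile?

High-ability type: signal → 141 − 16.7 × 4.0 = 74.2; deviate to 0 → 69. IC holds (74.2 ≥ 69).
Low-ability type: stay at 0 → 69; mimic → 141 − 29.8 × 4.0 = 21.8. IC holds (69 ≥ 21.8).
2 of 2 constraints hold, so this is a separating equilibrium.

2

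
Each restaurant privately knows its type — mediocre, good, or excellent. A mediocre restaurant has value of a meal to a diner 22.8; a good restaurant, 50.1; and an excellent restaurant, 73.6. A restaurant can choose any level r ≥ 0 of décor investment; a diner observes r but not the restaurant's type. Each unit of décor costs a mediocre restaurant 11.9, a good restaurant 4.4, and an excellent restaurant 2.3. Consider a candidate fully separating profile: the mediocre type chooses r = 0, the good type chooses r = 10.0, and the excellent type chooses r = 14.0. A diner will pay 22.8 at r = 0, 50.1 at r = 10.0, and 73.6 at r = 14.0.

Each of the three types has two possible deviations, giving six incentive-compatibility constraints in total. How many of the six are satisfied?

Good (own payoff 50.1 − 4.4×10.0 = 6.1): to r=0 gives 22.8 → profitable ✗; to r=14.0 gives 73.6 − 4.4×14.0 = 12 → profitable ✗.
Excellent (own payoff 73.6 − 2.3×14.0 = 41.4): to r=0 gives 22.8 → no gain ✓; to r=10.0 gives 50.1 − 2.3×10.0 = 27.1 → no gain ✓.
Mediocre (own payoff 22.8): to r=10.0 gives 50.1 − 11.9×10.0 = -68.9 → no gain ✓; to r=14.0 gives 73.6 − 11.9×14.0 = -93 → no gain ✓.
4 of the 6 constraints hold; not an equilibrium.

4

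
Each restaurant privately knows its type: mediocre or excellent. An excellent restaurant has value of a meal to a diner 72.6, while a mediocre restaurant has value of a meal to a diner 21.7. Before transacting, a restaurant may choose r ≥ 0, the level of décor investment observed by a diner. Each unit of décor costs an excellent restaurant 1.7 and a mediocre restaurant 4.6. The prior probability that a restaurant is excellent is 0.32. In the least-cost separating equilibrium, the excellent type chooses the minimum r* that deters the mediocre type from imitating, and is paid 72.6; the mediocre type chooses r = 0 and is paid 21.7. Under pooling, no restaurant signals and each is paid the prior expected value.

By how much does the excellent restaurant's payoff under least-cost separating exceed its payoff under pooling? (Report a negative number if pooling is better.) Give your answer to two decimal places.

15.80

Least-cost separating signal: r* solves 21.7 = 72.6 − 4.6·r*, so r* = (72.6 − 21.7)/4.6 ≈ 11.0652.
Excellent type's separating payoff: 72.6 − 1.7 × r* = 72.6 − 1.7 × (72.6 − 21.7)/4.6 = 72.6 − 86.53/4.6 ≈ 53.7891.
Pooling payoff: 0.32 × 72.6 + 0.68 × 21.7 = 37.988.
Difference: 53.7891 − 37.988 = 15.8011, i.e. 15.80 to two decimal places.
The excellent type prefers to separate.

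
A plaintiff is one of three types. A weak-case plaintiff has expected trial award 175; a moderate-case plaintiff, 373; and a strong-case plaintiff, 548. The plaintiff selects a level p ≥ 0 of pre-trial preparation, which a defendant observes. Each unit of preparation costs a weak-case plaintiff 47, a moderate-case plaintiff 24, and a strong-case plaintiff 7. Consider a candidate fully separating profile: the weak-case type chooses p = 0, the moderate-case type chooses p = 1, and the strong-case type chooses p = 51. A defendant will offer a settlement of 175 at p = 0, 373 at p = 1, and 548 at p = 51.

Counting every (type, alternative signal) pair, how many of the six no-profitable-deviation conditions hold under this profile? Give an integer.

Strong-case (own payoff 548 − 7×51 = 191): to p=0 gives 175 → no gain ✓; to p=1 gives 373 − 7×1 = 366 → profitable ✗.
Moderate-case (own payoff 373 − 24×1 = 349): to p=0 gives 175 → no gain ✓; to p=51 gives 548 − 24×51 = -676 → no gain ✓.
Weak-case (own payoff 175): to p=1 gives 373 − 47×1 = 326 → profitable ✗; to p=51 gives 548 − 47×51 = -1849 → no gain ✓.
4 of the 6 constraints hold; not an equilibrium.

4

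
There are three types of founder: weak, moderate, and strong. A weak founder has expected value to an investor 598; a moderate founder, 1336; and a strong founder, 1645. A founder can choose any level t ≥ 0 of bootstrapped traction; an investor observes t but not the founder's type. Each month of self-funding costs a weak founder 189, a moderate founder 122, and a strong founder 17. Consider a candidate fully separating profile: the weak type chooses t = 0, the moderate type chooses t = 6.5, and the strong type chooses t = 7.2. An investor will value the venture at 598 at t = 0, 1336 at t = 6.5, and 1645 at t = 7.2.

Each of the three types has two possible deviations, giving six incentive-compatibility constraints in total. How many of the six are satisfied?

Moderate (own payoff 1336 − 122×6.5 = 543): to t=0 gives 598 → profitable ✗; to t=7.2 gives 1645 − 122×7.2 = 766.6 → profitable ✗.
Strong (own payoff 1645 − 17×7.2 = 1522.6): to t=0 gives 598 → no gain ✓; to t=6.5 gives 1336 − 17×6.5 = 1225.5 → no gain ✓.
Weak (own payoff 598): to t=6.5 gives 1336 − 189×6.5 = 107.5 → no gain ✓; to t=7.2 gives 1645 − 189×7.2 = 284.2 → no gain ✓.
4 of the 6 constraints hold; not an equilibrium.

4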